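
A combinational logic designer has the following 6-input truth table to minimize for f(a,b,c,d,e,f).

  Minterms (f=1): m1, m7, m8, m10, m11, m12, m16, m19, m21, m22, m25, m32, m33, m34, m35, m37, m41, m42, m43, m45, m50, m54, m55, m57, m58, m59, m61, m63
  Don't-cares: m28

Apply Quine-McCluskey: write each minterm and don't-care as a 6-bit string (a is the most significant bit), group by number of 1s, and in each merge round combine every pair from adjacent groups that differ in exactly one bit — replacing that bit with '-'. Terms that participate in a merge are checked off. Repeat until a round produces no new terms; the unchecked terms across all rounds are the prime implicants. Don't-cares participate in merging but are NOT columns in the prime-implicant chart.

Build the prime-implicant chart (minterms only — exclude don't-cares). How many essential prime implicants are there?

size-2^0 implicants → 000001(✓)  000111  001000(✓)  001010(✓)  001011(✓)  001100(✓)  010000  010011  010101  010110(✓)  011001(✓)  011100(✓)  100000(✓)  100001(✓)  100010(✓)  100011(✓)  100101(✓)  101001(✓)  101010(✓)  101011(✓)  101101(✓)  110010(✓)  110110(✓)  110111(✓)  111001(✓)  111010(✓)  111011(✓)  111101(✓)  111111(✓)
size-2^1 implicants → -00001  -01010(✓)  -01011(✓)  -10110  -11001  0-1100  001-00  0010-0  00101-(✓)  1-0010(✓)  1-1001(✓)  1-1010(✓)  1-1011(✓)  1-1101(✓)  10-001(✓)  10-010(✓)  10-011(✓)  10-101(✓)  100-01(✓)  1000-0(✓)  1000-1(✓)  10000-(✓)  10001-(✓)  101-01(✓)  1010-1(✓)  10101-(✓)  11-010(✓)  11-111  110-10  11011-  111-01(✓)  111-11(✓)  1110-1(✓)  11101-(✓)  1111-1(✓)
size-2^2 implicants → -0101-  1--010  1-1-01  1-10-1  1-101-  10--01  10-0-1  10-01-  1000--  111--1
Unchecked terms (primes): -00001, -0101-, -10110, -11001, 0-1100, 000111, 001-00, 0010-0, 010000, 010011, 010101, 1--010, 1-1-01, 1-10-1, 1-101-, 10--01, 10-0-1, 10-01-, 1000--, 11-111, 110-10, 11011-, 111--1
Minterm coverage:
  m1 ⊆ -00001 [E]
  m7 ⊆ 000111 [E]
  m8 ⊆ 001-00,0010-0
  m10 ⊆ -0101-,0010-0
  m11 ⊆ -0101- [E]
  m12 ⊆ 0-1100,001-00
  m16 ⊆ 010000 [E]
  m19 ⊆ 010011 [E]
  m21 ⊆ 010101 [E]
  m22 ⊆ -10110 [E]
  m25 ⊆ -11001 [E]
  m32 ⊆ 1000-- [E]
  m33 ⊆ -00001,10--01,10-0-1,1000--
  m34 ⊆ 1--010,10-01-,1000--
  m35 ⊆ 10-0-1,10-01-,1000--
  m37 ⊆ 10--01 [E]
  m41 ⊆ 1-1-01,1-10-1,10--01,10-0-1
  m42 ⊆ -0101-,1--010,1-101-,10-01-
  m43 ⊆ -0101-,1-10-1,1-101-,10-0-1,10-01-
  m45 ⊆ 1-1-01,10--01
  m50 ⊆ 1--010,110-10
  m54 ⊆ -10110,110-10,11011-
  m55 ⊆ 11-111,11011-
  m57 ⊆ -11001,1-1-01,1-10-1,111--1
  m58 ⊆ 1--010,1-101-
  m59 ⊆ 1-10-1,1-101-,111--1
  m61 ⊆ 1-1-01,111--1
  m63 ⊆ 11-111,111--1
E = {-00001, -0101-, -10110, -11001, 000111, 010000, 010011, 010101, 10--01, 1000--}

10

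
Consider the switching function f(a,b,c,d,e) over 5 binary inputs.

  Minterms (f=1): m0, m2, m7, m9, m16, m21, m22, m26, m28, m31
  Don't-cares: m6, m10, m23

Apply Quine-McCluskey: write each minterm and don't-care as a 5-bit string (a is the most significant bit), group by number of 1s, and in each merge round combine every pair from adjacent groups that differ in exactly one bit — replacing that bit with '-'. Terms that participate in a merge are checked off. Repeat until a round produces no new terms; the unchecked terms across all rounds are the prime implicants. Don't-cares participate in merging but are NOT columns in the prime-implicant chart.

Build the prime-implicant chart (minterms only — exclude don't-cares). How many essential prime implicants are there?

[col 0] 00000*, 00010*, 00110*, 00111*, 01001, 01010*, 10000*, 10101*, 10110*, 10111*, 11010*, 11100, 11111*
[col 1] -0000, -0110*, -0111*, -1010, 0-010, 00-10, 000-0, 0011-*, 1-111, 101-1, 1011-*
[col 2] -011-
Prime implicants: -0000, -011-, -1010, 0-010, 00-10, 000-0, 01001, 1-111, 101-1, 11100
PI chart (minterm → PIs covering it):
  0 | -0000,000-0
  2 | 0-010,00-10,000-0
  7 | -011-  (sole → essential)
  9 | 01001  (sole → essential)
  16 | -0000  (sole → essential)
  21 | 101-1  (sole → essential)
  22 | -011-  (sole → essential)
  26 | -1010  (sole → essential)
  28 | 11100  (sole → essential)
  31 | 1-111  (sole → essential)
Essential prime implicants: -0000, -011-, -1010, 01001, 1-111, 101-1, 11100

7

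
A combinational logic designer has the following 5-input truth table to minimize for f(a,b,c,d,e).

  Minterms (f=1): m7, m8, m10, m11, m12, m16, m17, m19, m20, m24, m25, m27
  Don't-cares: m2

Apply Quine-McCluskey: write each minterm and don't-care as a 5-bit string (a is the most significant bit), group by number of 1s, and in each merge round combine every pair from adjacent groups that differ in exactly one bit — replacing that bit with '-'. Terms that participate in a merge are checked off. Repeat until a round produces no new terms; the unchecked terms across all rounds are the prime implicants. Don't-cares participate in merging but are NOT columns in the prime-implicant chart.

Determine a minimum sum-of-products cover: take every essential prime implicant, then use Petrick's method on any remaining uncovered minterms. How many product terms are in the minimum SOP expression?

size-2^0 implicants → 00010(✓)  00111  01000(✓)  01010(✓)  01011(✓)  01100(✓)  10000(✓)  10001(✓)  10011(✓)  10100(✓)  11000(✓)  11001(✓)  11011(✓)
size-2^1 implicants → -1000  -1011  0-010  01-00  010-0  0101-  1-000(✓)  1-001(✓)  1-011(✓)  10-00  100-1(✓)  1000-(✓)  110-1(✓)  1100-(✓)
size-2^2 implicants → 1-0-1  1-00-
Unchecked terms (primes): -1000, -1011, 0-010, 00111, 01-00, 010-0, 0101-, 1-0-1, 1-00-, 10-00
Minterm coverage:
  m7 ⊆ 00111 [E]
  m8 ⊆ -1000,01-00,010-0
  m10 ⊆ 0-010,010-0,0101-
  m11 ⊆ -1011,0101-
  m12 ⊆ 01-00 [E]
  m16 ⊆ 1-00-,10-00
  m17 ⊆ 1-0-1,1-00-
  m19 ⊆ 1-0-1 [E]
  m20 ⊆ 10-00 [E]
  m24 ⊆ -1000,1-00-
  m25 ⊆ 1-0-1,1-00-
  m27 ⊆ -1011,1-0-1
E = {00111, 01-00, 1-0-1, 10-00}
Petrick residual → -1000, 0101-
Cover = bc'd'e' + a'b'cde + a'bd'e' + a'bc'd + ac'e + ab'd'e'  |cover|=6

6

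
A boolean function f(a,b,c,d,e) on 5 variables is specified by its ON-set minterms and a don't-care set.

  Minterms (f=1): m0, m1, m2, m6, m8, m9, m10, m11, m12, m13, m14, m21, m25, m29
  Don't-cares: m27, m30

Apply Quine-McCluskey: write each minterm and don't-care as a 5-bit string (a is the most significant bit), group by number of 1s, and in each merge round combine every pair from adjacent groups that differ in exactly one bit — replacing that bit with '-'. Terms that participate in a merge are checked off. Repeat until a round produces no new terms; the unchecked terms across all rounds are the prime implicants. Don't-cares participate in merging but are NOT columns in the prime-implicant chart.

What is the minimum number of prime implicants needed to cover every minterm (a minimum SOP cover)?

5

Round 0: 00000✓ 00001✓ 00010✓ 00110✓ 01000✓ 01001✓ 01010✓ 01011✓ 01100✓ 01101✓ 01110✓ 10101✓ 11001✓ 11011✓ 11101✓ 11110✓
Round 1: -1001✓ -1011✓ -1101✓ -1110 0-000✓ 0-001✓ 0-010✓ 0-110✓ 00-10✓ 000-0✓ 0000-✓ 01-00✓ 01-01✓ 01-10✓ 010-0✓ 010-1✓ 0100-✓ 0101-✓ 011-0✓ 0110-✓ 1-101 11-01✓ 110-1✓
Round 2: -1-01 -10-1 0--10 0-0-0 0-00- 01--0 01-0- 010--
PIs = {-1-01, -10-1, -1110, 0--10, 0-0-0, 0-00-, 01--0, 01-0-, 010--, 1-101}
Coverage chart:
  m0: 0-0-0,0-00-
  m1: 0-00- ←essential
  m2: 0--10,0-0-0
  m6: 0--10 ←essential
  m8: 0-0-0,0-00-,01--0,01-0-,010--
  m9: -1-01,-10-1,0-00-,01-0-,010--
  m10: 0--10,0-0-0,01--0,010--
  m11: -10-1,010--
  m12: 01--0,01-0-
  m13: -1-01,01-0-
  m14: -1110,0--10,01--0
  m21: 1-101 ←essential
  m25: -1-01,-10-1
  m29: -1-01,1-101
Essential: 0--10, 0-00-, 1-101
Petrick residual → -10-1, 01-0-
Min cover (5 terms): bc'e + a'de' + a'c'd' + a'bd' + acd'e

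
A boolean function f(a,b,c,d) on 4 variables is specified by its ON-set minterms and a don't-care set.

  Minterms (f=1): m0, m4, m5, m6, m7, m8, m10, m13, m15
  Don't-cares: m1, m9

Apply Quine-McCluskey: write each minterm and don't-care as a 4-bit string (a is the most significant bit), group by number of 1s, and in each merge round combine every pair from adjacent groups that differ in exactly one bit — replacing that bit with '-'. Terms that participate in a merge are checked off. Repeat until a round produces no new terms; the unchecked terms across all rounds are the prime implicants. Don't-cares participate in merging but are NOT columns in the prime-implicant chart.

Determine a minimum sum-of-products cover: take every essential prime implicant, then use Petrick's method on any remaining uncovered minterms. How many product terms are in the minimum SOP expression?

4

size-2^0 implicants → 0000(✓)  0001(✓)  0100(✓)  0101(✓)  0110(✓)  0111(✓)  1000(✓)  1001(✓)  1010(✓)  1101(✓)  1111(✓)
size-2^1 implicants → -000(✓)  -001(✓)  -101(✓)  -111(✓)  0-00(✓)  0-01(✓)  000-(✓)  01-0(✓)  01-1(✓)  010-(✓)  011-(✓)  1-01(✓)  10-0  100-(✓)  11-1(✓)
size-2^2 implicants → --01  -00-  -1-1  0-0-  01--
Unchecked terms (primes): --01, -00-, -1-1, 0-0-, 01--, 10-0
Minterm coverage:
  m0 ⊆ -00-,0-0-
  m4 ⊆ 0-0-,01--
  m5 ⊆ --01,-1-1,0-0-,01--
  m6 ⊆ 01-- [E]
  m7 ⊆ -1-1,01--
  m8 ⊆ -00-,10-0
  m10 ⊆ 10-0 [E]
  m13 ⊆ --01,-1-1
  m15 ⊆ -1-1 [E]
E = {-1-1, 01--, 10-0}
Petrick residual → -00-
Cover = b'c' + bd + a'b + ab'd'  |cover|=4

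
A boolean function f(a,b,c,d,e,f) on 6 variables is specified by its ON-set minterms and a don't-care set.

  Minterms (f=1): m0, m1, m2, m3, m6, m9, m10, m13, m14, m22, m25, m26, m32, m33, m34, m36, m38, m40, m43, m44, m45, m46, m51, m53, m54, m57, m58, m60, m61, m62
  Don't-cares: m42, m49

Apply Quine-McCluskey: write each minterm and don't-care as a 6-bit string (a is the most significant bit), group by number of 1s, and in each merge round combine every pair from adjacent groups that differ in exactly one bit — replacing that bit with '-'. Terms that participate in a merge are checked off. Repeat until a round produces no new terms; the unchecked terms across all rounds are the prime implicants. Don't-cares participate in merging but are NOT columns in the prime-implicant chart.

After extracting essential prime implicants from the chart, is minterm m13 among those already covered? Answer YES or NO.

size-2^0 implicants → 000000(✓)  000001(✓)  000010(✓)  000011(✓)  000110(✓)  001001(✓)  001010(✓)  001101(✓)  001110(✓)  010110(✓)  011001(✓)  011010(✓)  100000(✓)  100001(✓)  100010(✓)  100100(✓)  100110(✓)  101000(✓)  101010(✓)  101011(✓)  101100(✓)  101101(✓)  101110(✓)  110001(✓)  110011(✓)  110101(✓)  110110(✓)  111001(✓)  111010(✓)  111100(✓)  111101(✓)  111110(✓)
size-2^1 implicants → -00000(✓)  -00001(✓)  -00010(✓)  -00110(✓)  -01010(✓)  -01101  -01110(✓)  -10110(✓)  -11001  -11010(✓)  0-0110(✓)  0-1001  0-1010(✓)  00-001  00-010(✓)  00-110(✓)  000-10(✓)  0000-0(✓)  0000-1(✓)  00000-(✓)  00001-(✓)  001-01  001-10(✓)  1-0001  1-0110(✓)  1-1010(✓)  1-1100(✓)  1-1101(✓)  1-1110(✓)  10-000(✓)  10-010(✓)  10-100(✓)  10-110(✓)  100-00(✓)  100-10(✓)  1000-0(✓)  10000-(✓)  1001-0(✓)  101-00(✓)  101-10(✓)  1010-0(✓)  10101-  1011-0(✓)  10110-(✓)  11-001(✓)  11-101(✓)  11-110(✓)  110-01(✓)  1100-1  111-01(✓)  111-10(✓)  1111-0(✓)  11110-(✓)
size-2^2 implicants → --0110  --1010  -0-010(✓)  -0-110(✓)  -00-10(✓)  -000-0  -0000-  -01-10(✓)  00--10(✓)  0000--  1--110  1-1-10  1-11-0  1-110-  10--00(✓)  10--10(✓)  10-0-0(✓)  10-1-0(✓)  100--0(✓)  101--0(✓)  11--01
size-2^3 implicants → -0--10  10---0
Unchecked terms (primes): --0110, --1010, -0--10, -000-0, -0000-, -01101, -11001, 0-1001, 00-001, 0000--, 001-01, 1--110, 1-0001, 1-1-10, 1-11-0, 1-110-, 10---0, 10101-, 11--01, 1100-1
Minterm coverage:
  m0 ⊆ -000-0,-0000-,0000--
  m1 ⊆ -0000-,00-001,0000--
  m2 ⊆ -0--10,-000-0,0000--
  m3 ⊆ 0000-- [E]
  m6 ⊆ --0110,-0--10
  m9 ⊆ 0-1001,00-001,001-01
  m10 ⊆ --1010,-0--10
  m13 ⊆ -01101,001-01
  m14 ⊆ -0--10 [E]
  m22 ⊆ --0110 [E]
  m25 ⊆ -11001,0-1001
  m26 ⊆ --1010 [E]
  m32 ⊆ -000-0,-0000-,10---0
  m33 ⊆ -0000-,1-0001
  m34 ⊆ -0--10,-000-0,10---0
  m36 ⊆ 10---0 [E]
  m38 ⊆ --0110,-0--10,1--110,10---0
  m40 ⊆ 10---0 [E]
  m43 ⊆ 10101- [E]
  m44 ⊆ 1-11-0,1-110-,10---0
  m45 ⊆ -01101,1-110-
  m46 ⊆ -0--10,1--110,1-1-10,1-11-0,10---0
  m51 ⊆ 1100-1 [E]
  m53 ⊆ 11--01 [E]
  m54 ⊆ --0110,1--110
  m57 ⊆ -11001,11--01
  m58 ⊆ --1010,1-1-10
  m60 ⊆ 1-11-0,1-110-
  m61 ⊆ 1-110-,11--01
  m62 ⊆ 1--110,1-1-10,1-11-0
E = {--0110, --1010, -0--10, 0000--, 10---0, 10101-, 11--01, 1100-1}

NO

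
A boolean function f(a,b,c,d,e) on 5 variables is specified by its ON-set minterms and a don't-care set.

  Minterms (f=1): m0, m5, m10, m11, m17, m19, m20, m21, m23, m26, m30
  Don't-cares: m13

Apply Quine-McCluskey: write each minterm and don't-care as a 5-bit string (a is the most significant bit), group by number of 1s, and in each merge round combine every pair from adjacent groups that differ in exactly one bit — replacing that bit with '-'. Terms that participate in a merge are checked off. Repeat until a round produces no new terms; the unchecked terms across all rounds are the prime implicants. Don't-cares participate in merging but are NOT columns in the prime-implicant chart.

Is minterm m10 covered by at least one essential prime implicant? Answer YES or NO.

[col 0] 00000, 00101*, 01010*, 01011*, 01101*, 10001*, 10011*, 10100*, 10101*, 10111*, 11010*, 11110*
[col 1] -0101, -1010, 0-101, 0101-, 10-01*, 10-11*, 100-1*, 101-1*, 1010-, 11-10
[col 2] 10--1
Prime implicants: -0101, -1010, 0-101, 00000, 0101-, 10--1, 1010-, 11-10
PI chart (minterm → PIs covering it):
  0 | 00000  (sole → essential)
  5 | -0101,0-101
  10 | -1010,0101-
  11 | 0101-  (sole → essential)
  17 | 10--1  (sole → essential)
  19 | 10--1  (sole → essential)
  20 | 1010-  (sole → essential)
  21 | -0101,10--1,1010-
  23 | 10--1  (sole → essential)
  26 | -1010,11-10
  30 | 11-10  (sole → essential)
Essential prime implicants: 00000, 0101-, 10--1, 1010-, 11-10

YES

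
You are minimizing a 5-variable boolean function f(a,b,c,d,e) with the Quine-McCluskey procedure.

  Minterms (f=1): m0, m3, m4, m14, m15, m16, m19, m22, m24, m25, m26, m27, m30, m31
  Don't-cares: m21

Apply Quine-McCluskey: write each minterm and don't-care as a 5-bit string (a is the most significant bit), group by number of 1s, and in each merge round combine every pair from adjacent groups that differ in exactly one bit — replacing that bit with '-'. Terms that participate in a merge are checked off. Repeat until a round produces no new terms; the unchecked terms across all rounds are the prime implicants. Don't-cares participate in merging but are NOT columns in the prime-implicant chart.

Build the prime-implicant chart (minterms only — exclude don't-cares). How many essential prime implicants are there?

[col 0] 00000*, 00011*, 00100*, 01110*, 01111*, 10000*, 10011*, 10101, 10110*, 11000*, 11001*, 11010*, 11011*, 11110*, 11111*
[col 1] -0000, -0011, -1110*, -1111*, 00-00, 0111-*, 1-000, 1-011, 1-110, 11-10*, 11-11*, 110-0*, 110-1*, 1100-*, 1101-*, 1111-*
[col 2] -111-, 11-1-, 110--
Prime implicants: -0000, -0011, -111-, 00-00, 1-000, 1-011, 1-110, 10101, 11-1-, 110--
PI chart (minterm → PIs covering it):
  0 | -0000,00-00
  3 | -0011  (sole → essential)
  4 | 00-00  (sole → essential)
  14 | -111-  (sole → essential)
  15 | -111-  (sole → essential)
  16 | -0000,1-000
  19 | -0011,1-011
  22 | 1-110  (sole → essential)
  24 | 1-000,110--
  25 | 110--  (sole → essential)
  26 | 11-1-,110--
  27 | 1-011,11-1-,110--
  30 | -111-,1-110,11-1-
  31 | -111-,11-1-
Essential prime implicants: -0011, -111-, 00-00, 1-110, 110--

5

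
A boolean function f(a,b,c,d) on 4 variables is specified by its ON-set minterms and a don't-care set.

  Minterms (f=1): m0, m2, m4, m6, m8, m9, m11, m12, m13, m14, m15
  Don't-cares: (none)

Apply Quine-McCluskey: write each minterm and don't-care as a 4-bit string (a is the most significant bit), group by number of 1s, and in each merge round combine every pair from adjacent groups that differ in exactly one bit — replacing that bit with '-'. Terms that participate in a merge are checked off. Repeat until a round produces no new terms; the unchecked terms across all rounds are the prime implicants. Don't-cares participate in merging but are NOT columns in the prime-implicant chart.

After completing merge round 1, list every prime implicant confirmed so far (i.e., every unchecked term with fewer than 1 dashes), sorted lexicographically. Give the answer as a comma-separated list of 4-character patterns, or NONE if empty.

[col 0] 0000*, 0010*, 0100*, 0110*, 1000*, 1001*, 1011*, 1100*, 1101*, 1110*, 1111*
[col 1] -000*, -100*, -110*, 0-00*, 0-10*, 00-0*, 01-0*, 1-00*, 1-01*, 1-11*, 10-1*, 100-*, 11-0*, 11-1*, 110-*, 111-*
[col 2] --00, -1-0, 0--0, 1--1, 1-0-, 11--
Prime implicants: --00, -1-0, 0--0, 1--1, 1-0-, 11--

NONE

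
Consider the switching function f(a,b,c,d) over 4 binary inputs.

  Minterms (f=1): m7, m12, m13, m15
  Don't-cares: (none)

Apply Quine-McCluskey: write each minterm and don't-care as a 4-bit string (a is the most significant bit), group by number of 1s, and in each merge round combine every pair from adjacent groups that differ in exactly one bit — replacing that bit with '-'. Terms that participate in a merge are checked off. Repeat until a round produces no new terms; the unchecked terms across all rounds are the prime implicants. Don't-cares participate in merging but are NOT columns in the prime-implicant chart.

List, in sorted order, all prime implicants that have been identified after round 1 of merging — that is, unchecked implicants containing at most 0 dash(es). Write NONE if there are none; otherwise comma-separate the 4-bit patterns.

NONE

[col 0] 0111*, 1100*, 1101*, 1111*
[col 1] -111, 11-1, 110-
Prime implicants: -111, 11-1, 110-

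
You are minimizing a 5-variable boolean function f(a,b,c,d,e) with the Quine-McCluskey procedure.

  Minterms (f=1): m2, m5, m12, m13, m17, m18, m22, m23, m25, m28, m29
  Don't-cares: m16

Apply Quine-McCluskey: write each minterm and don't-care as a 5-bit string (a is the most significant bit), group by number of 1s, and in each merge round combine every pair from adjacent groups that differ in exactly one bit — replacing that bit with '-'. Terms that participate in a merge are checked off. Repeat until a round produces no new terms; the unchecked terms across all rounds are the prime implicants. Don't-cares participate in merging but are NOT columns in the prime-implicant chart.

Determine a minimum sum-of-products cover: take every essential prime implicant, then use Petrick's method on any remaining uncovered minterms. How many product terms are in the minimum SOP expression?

size-2^0 implicants → 00010(✓)  00101(✓)  01100(✓)  01101(✓)  10000(✓)  10001(✓)  10010(✓)  10110(✓)  10111(✓)  11001(✓)  11100(✓)  11101(✓)
size-2^1 implicants → -0010  -1100(✓)  -1101(✓)  0-101  0110-(✓)  1-001  10-10  100-0  1000-  1011-  11-01  1110-(✓)
size-2^2 implicants → -110-
Unchecked terms (primes): -0010, -110-, 0-101, 1-001, 10-10, 100-0, 1000-, 1011-, 11-01
Minterm coverage:
  m2 ⊆ -0010 [E]
  m5 ⊆ 0-101 [E]
  m12 ⊆ -110- [E]
  m13 ⊆ -110-,0-101
  m17 ⊆ 1-001,1000-
  m18 ⊆ -0010,10-10,100-0
  m22 ⊆ 10-10,1011-
  m23 ⊆ 1011- [E]
  m25 ⊆ 1-001,11-01
  m28 ⊆ -110- [E]
  m29 ⊆ -110-,11-01
E = {-0010, -110-, 0-101, 1011-}
Petrick residual → 1-001
Cover = b'c'de' + bcd' + a'cd'e + ac'd'e + ab'cd  |cover|=5

5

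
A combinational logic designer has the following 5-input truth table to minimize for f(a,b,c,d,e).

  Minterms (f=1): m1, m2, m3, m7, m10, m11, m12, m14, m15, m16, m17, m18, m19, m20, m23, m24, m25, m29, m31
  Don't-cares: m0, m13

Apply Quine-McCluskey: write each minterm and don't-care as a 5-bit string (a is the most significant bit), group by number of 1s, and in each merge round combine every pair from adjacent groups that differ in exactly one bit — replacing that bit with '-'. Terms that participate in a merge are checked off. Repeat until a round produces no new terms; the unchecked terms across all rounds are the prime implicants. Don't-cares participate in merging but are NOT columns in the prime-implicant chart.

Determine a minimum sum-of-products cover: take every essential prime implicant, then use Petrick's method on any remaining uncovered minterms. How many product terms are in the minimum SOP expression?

size-2^0 implicants → 00000(✓)  00001(✓)  00010(✓)  00011(✓)  00111(✓)  01010(✓)  01011(✓)  01100(✓)  01101(✓)  01110(✓)  01111(✓)  10000(✓)  10001(✓)  10010(✓)  10011(✓)  10100(✓)  10111(✓)  11000(✓)  11001(✓)  11101(✓)  11111(✓)
size-2^1 implicants → -0000(✓)  -0001(✓)  -0010(✓)  -0011(✓)  -0111(✓)  -1101(✓)  -1111(✓)  0-010(✓)  0-011(✓)  0-111(✓)  00-11(✓)  000-0(✓)  000-1(✓)  0000-(✓)  0001-(✓)  01-10(✓)  01-11(✓)  0101-(✓)  011-0(✓)  011-1(✓)  0110-(✓)  0111-(✓)  1-000(✓)  1-001(✓)  1-111(✓)  10-00  10-11(✓)  100-0(✓)  100-1(✓)  1000-(✓)  1001-(✓)  11-01  1100-(✓)  111-1(✓)
size-2^2 implicants → --111  -0-11  -00-0(✓)  -00-1(✓)  -000-(✓)  -001-(✓)  -11-1  0--11  0-01-  000--(✓)  01-1-  011--  1-00-  100--(✓)
size-2^3 implicants → -00--
Unchecked terms (primes): --111, -0-11, -00--, -11-1, 0--11, 0-01-, 01-1-, 011--, 1-00-, 10-00, 11-01
Minterm coverage:
  m1 ⊆ -00-- [E]
  m2 ⊆ -00--,0-01-
  m3 ⊆ -0-11,-00--,0--11,0-01-
  m7 ⊆ --111,-0-11,0--11
  m10 ⊆ 0-01-,01-1-
  m11 ⊆ 0--11,0-01-,01-1-
  m12 ⊆ 011-- [E]
  m14 ⊆ 01-1-,011--
  m15 ⊆ --111,-11-1,0--11,01-1-,011--
  m16 ⊆ -00--,1-00-,10-00
  m17 ⊆ -00--,1-00-
  m18 ⊆ -00-- [E]
  m19 ⊆ -0-11,-00--
  m20 ⊆ 10-00 [E]
  m23 ⊆ --111,-0-11
  m24 ⊆ 1-00- [E]
  m25 ⊆ 1-00-,11-01
  m29 ⊆ -11-1,11-01
  m31 ⊆ --111,-11-1
E = {-00--, 011--, 1-00-, 10-00}
Petrick residual → --111, -11-1, 0-01-
Cover = cde + b'c' + bce + a'c'd + a'bc + ac'd' + ab'd'e'  |cover|=7

7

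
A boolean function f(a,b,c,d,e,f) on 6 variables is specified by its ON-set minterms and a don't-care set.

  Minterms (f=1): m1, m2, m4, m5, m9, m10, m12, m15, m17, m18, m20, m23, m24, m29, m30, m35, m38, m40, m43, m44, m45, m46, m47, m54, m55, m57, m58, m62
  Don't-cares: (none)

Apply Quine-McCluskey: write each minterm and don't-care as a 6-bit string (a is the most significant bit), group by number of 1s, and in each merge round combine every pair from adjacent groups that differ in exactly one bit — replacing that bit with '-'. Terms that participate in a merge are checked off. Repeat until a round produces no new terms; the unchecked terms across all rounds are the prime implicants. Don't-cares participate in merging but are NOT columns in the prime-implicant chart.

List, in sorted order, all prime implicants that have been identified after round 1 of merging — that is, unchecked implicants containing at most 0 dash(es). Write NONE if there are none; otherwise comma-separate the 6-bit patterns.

011000, 011101, 111001

[col 0] 000001*, 000010*, 000100*, 000101*, 001001*, 001010*, 001100*, 001111*, 010001*, 010010*, 010100*, 010111*, 011000, 011101, 011110*, 100011*, 100110*, 101000*, 101011*, 101100*, 101101*, 101110*, 101111*, 110110*, 110111*, 111001, 111010*, 111110*
[col 1] -01100, -01111, -10111, -11110, 0-0001, 0-0010, 0-0100, 00-001, 00-010, 00-100, 000-01, 00010-, 1-0110*, 1-1110*, 10-011, 10-110*, 101-00, 101-11, 1011-0*, 1011-1*, 10110-*, 10111-*, 11-110*, 11011-, 111-10
[col 2] 1--110, 1011--
Prime implicants: -01100, -01111, -10111, -11110, 0-0001, 0-0010, 0-0100, 00-001, 00-010, 00-100, 000-01, 00010-, 011000, 011101, 1--110, 10-011, 101-00, 101-11, 1011--, 11011-, 111-10, 111001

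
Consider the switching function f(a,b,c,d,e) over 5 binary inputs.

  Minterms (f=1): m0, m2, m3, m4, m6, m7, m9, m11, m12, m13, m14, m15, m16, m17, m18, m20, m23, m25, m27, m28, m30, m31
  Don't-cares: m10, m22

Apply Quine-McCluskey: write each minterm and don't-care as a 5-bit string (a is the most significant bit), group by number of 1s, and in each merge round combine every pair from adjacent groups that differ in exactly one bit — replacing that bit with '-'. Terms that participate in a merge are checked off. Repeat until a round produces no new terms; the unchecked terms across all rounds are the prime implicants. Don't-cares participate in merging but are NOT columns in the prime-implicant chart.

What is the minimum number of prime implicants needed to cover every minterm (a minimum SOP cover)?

7

[col 0] 00000*, 00010*, 00011*, 00100*, 00110*, 00111*, 01001*, 01010*, 01011*, 01100*, 01101*, 01110*, 01111*, 10000*, 10001*, 10010*, 10100*, 10110*, 10111*, 11001*, 11011*, 11100*, 11110*, 11111*
[col 1] -0000*, -0010*, -0100*, -0110*, -0111*, -1001*, -1011*, -1100*, -1110*, -1111*, 0-010*, 0-011*, 0-100*, 0-110*, 0-111*, 00-00*, 00-10*, 00-11*, 000-0*, 0001-*, 001-0*, 0011-*, 01-01*, 01-10*, 01-11*, 010-1*, 0101-*, 011-0*, 011-1*, 0110-*, 0111-*, 1-001, 1-100*, 1-110*, 1-111*, 10-00*, 10-10*, 100-0*, 1000-, 101-0*, 1011-*, 11-11*, 110-1*, 111-0*, 1111-*
[col 2] --100*, --110*, --111*, -0-00*, -0-10*, -00-0*, -01-0*, -011-*, -1-11, -10-1, -11-0*, -111-*, 0--10*, 0--11*, 0-01-*, 0-1-0*, 0-11-*, 00--0*, 00-1-*, 01--1, 01-1-*, 011--, 1-1-0*, 1-11-*, 10--0*
[col 3] --1-0, --11-, -0--0, 0--1-
Prime implicants: --1-0, --11-, -0--0, -1-11, -10-1, 0--1-, 01--1, 011--, 1-001, 1000-
PI chart (minterm → PIs covering it):
  0 | -0--0  (sole → essential)
  2 | -0--0,0--1-
  3 | 0--1-  (sole → essential)
  4 | --1-0,-0--0
  6 | --1-0,--11-,-0--0,0--1-
  7 | --11-,0--1-
  9 | -10-1,01--1
  11 | -1-11,-10-1,0--1-,01--1
  12 | --1-0,011--
  13 | 01--1,011--
  14 | --1-0,--11-,0--1-,011--
  15 | --11-,-1-11,0--1-,01--1,011--
  16 | -0--0,1000-
  17 | 1-001,1000-
  18 | -0--0  (sole → essential)
  20 | --1-0,-0--0
  23 | --11-  (sole → essential)
  25 | -10-1,1-001
  27 | -1-11,-10-1
  28 | --1-0  (sole → essential)
  30 | --1-0,--11-
  31 | --11-,-1-11
Essential prime implicants: --1-0, --11-, -0--0, 0--1-
Petrick residual → -1-11, 01--1, 1-001
Minimum SOP uses 7 PIs: ce' + cd + b'e' + bde + a'd + a'be + ac'd'e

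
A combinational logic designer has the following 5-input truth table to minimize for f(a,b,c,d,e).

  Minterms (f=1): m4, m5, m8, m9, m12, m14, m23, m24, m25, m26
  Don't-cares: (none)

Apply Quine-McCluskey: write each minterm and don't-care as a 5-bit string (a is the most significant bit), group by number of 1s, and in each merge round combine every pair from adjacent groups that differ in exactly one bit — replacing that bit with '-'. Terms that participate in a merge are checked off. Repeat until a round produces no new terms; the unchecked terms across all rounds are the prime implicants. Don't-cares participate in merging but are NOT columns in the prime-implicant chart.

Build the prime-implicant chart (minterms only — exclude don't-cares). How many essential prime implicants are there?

size-2^0 implicants → 00100(✓)  00101(✓)  01000(✓)  01001(✓)  01100(✓)  01110(✓)  10111  11000(✓)  11001(✓)  11010(✓)
size-2^1 implicants → -1000(✓)  -1001(✓)  0-100  0010-  01-00  0100-(✓)  011-0  110-0  1100-(✓)
size-2^2 implicants → -100-
Unchecked terms (primes): -100-, 0-100, 0010-, 01-00, 011-0, 10111, 110-0
Minterm coverage:
  m4 ⊆ 0-100,0010-
  m5 ⊆ 0010- [E]
  m8 ⊆ -100-,01-00
  m9 ⊆ -100- [E]
  m12 ⊆ 0-100,01-00,011-0
  m14 ⊆ 011-0 [E]
  m23 ⊆ 10111 [E]
  m24 ⊆ -100-,110-0
  m25 ⊆ -100- [E]
  m26 ⊆ 110-0 [E]
E = {-100-, 0010-, 011-0, 10111, 110-0}

5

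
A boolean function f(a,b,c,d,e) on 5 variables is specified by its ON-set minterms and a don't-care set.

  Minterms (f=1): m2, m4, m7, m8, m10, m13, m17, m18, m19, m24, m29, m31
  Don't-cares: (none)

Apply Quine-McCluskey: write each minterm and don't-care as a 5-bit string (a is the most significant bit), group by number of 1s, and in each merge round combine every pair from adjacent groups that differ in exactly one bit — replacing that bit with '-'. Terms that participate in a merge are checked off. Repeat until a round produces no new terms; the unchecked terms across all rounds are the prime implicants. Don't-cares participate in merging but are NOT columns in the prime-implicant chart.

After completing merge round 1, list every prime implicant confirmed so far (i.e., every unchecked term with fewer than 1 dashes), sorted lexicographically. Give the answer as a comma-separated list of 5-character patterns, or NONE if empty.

00100, 00111

[col 0] 00010*, 00100, 00111, 01000*, 01010*, 01101*, 10001*, 10010*, 10011*, 11000*, 11101*, 11111*
[col 1] -0010, -1000, -1101, 0-010, 010-0, 100-1, 1001-, 111-1
Prime implicants: -0010, -1000, -1101, 0-010, 00100, 00111, 010-0, 100-1, 1001-, 111-1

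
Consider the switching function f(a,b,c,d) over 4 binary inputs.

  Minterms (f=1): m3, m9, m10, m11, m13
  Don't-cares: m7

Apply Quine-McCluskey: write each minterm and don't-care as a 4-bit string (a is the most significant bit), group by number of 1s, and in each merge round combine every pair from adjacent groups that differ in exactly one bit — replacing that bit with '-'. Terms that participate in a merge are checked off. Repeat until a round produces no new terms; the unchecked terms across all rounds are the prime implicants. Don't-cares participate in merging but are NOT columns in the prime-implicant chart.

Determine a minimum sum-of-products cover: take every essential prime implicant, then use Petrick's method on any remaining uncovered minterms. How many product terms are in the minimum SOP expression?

3

size-2^0 implicants → 0011(✓)  0111(✓)  1001(✓)  1010(✓)  1011(✓)  1101(✓)
size-2^1 implicants → -011  0-11  1-01  10-1  101-
Unchecked terms (primes): -011, 0-11, 1-01, 10-1, 101-
Minterm coverage:
  m3 ⊆ -011,0-11
  m9 ⊆ 1-01,10-1
  m10 ⊆ 101- [E]
  m11 ⊆ -011,10-1,101-
  m13 ⊆ 1-01 [E]
E = {1-01, 101-}
Petrick residual → -011
Cover = b'cd + ac'd + ab'c  |cover|=3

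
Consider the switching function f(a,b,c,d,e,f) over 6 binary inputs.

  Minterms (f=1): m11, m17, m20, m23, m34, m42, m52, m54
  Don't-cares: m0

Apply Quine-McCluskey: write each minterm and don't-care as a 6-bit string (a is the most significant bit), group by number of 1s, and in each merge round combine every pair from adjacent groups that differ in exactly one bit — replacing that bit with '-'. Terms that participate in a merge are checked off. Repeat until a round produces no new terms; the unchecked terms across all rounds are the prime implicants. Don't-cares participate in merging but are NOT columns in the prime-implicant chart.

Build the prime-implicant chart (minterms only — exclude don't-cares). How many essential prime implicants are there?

[col 0] 000000, 001011, 010001, 010100*, 010111, 100010*, 101010*, 110100*, 110110*
[col 1] -10100, 10-010, 1101-0
Prime implicants: -10100, 000000, 001011, 010001, 010111, 10-010, 1101-0
PI chart (minterm → PIs covering it):
  11 | 001011  (sole → essential)
  17 | 010001  (sole → essential)
  20 | -10100  (sole → essential)
  23 | 010111  (sole → essential)
  34 | 10-010  (sole → essential)
  42 | 10-010  (sole → essential)
  52 | -10100,1101-0
  54 | 1101-0  (sole → essential)
Essential prime implicants: -10100, 001011, 010001, 010111, 10-010, 1101-0

6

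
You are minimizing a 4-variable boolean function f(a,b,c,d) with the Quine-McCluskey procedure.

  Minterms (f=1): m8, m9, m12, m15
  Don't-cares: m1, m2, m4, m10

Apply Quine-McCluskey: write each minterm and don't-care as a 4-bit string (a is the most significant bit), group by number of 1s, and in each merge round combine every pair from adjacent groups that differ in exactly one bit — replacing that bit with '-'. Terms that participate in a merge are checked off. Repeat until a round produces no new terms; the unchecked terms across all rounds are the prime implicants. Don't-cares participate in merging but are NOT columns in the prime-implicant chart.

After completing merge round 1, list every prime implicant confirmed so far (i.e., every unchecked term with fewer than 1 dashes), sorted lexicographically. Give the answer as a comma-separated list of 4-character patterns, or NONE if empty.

1111

[col 0] 0001*, 0010*, 0100*, 1000*, 1001*, 1010*, 1100*, 1111
[col 1] -001, -010, -100, 1-00, 10-0, 100-
Prime implicants: -001, -010, -100, 1-00, 10-0, 100-, 1111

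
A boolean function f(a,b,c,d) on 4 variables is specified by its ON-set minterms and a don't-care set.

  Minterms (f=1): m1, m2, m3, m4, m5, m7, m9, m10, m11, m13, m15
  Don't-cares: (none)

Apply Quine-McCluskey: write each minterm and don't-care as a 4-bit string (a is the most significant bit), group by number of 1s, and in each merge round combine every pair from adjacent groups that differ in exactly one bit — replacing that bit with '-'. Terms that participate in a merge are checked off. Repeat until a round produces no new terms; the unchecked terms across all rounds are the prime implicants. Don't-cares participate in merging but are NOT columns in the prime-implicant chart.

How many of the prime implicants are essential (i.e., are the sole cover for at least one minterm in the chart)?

3

Round 0: 0001✓ 0010✓ 0011✓ 0100✓ 0101✓ 0111✓ 1001✓ 1010✓ 1011✓ 1101✓ 1111✓
Round 1: -001✓ -010✓ -011✓ -101✓ -111✓ 0-01✓ 0-11✓ 00-1✓ 001-✓ 01-1✓ 010- 1-01✓ 1-11✓ 10-1✓ 101-✓ 11-1✓
Round 2: --01✓ --11✓ -0-1✓ -01- -1-1✓ 0--1✓ 1--1✓
Round 3: ---1
PIs = {---1, -01-, 010-}
Coverage chart:
  m1: ---1 ←essential
  m2: -01- ←essential
  m3: ---1,-01-
  m4: 010- ←essential
  m5: ---1,010-
  m7: ---1 ←essential
  m9: ---1 ←essential
  m10: -01- ←essential
  m11: ---1,-01-
  m13: ---1 ←essential
  m15: ---1 ←essential
Essential: ---1, -01-, 010-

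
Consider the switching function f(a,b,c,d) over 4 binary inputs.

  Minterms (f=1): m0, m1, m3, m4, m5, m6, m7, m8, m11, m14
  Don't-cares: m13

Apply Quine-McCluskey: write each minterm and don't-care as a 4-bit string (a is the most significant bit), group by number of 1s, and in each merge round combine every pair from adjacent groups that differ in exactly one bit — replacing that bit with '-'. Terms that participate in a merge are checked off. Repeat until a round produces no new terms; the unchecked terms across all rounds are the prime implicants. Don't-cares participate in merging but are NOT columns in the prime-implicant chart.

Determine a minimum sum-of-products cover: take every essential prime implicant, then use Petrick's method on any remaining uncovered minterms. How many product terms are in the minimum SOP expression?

5

[col 0] 0000*, 0001*, 0011*, 0100*, 0101*, 0110*, 0111*, 1000*, 1011*, 1101*, 1110*
[col 1] -000, -011, -101, -110, 0-00*, 0-01*, 0-11*, 00-1*, 000-*, 01-0*, 01-1*, 010-*, 011-*
[col 2] 0--1, 0-0-, 01--
Prime implicants: -000, -011, -101, -110, 0--1, 0-0-, 01--
PI chart (minterm → PIs covering it):
  0 | -000,0-0-
  1 | 0--1,0-0-
  3 | -011,0--1
  4 | 0-0-,01--
  5 | -101,0--1,0-0-,01--
  6 | -110,01--
  7 | 0--1,01--
  8 | -000  (sole → essential)
  11 | -011  (sole → essential)
  14 | -110  (sole → essential)
Essential prime implicants: -000, -011, -110
Petrick residual → 0--1, 0-0-
Minimum SOP uses 5 PIs: b'c'd' + b'cd + bcd' + a'd + a'c'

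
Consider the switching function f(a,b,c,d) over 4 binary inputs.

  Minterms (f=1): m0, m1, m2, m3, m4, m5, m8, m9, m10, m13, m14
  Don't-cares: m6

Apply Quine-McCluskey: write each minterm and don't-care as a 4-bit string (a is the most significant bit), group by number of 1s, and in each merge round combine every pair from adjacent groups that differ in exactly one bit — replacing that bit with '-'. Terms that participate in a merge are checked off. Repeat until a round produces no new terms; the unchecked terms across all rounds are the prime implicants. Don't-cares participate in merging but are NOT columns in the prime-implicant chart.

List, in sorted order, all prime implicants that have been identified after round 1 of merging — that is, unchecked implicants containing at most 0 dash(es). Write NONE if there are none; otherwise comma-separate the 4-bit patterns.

Round 0: 0000✓ 0001✓ 0010✓ 0011✓ 0100✓ 0101✓ 0110✓ 1000✓ 1001✓ 1010✓ 1101✓ 1110✓
Round 1: -000✓ -001✓ -010✓ -101✓ -110✓ 0-00✓ 0-01✓ 0-10✓ 00-0✓ 00-1✓ 000-✓ 001-✓ 01-0✓ 010-✓ 1-01✓ 1-10✓ 10-0✓ 100-✓
Round 2: --01 --10 -0-0 -00- 0--0 0-0- 00--
PIs = {--01, --10, -0-0, -00-, 0--0, 0-0-, 00--}

NONE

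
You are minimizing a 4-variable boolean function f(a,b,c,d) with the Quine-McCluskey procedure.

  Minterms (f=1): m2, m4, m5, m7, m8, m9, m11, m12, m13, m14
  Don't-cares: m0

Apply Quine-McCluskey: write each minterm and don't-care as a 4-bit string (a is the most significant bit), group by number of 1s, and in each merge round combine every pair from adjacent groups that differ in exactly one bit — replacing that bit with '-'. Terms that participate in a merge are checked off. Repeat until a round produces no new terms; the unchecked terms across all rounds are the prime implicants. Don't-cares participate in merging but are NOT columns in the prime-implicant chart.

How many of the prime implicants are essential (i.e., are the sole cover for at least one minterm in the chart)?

4

size-2^0 implicants → 0000(✓)  0010(✓)  0100(✓)  0101(✓)  0111(✓)  1000(✓)  1001(✓)  1011(✓)  1100(✓)  1101(✓)  1110(✓)
size-2^1 implicants → -000(✓)  -100(✓)  -101(✓)  0-00(✓)  00-0  01-1  010-(✓)  1-00(✓)  1-01(✓)  10-1  100-(✓)  11-0  110-(✓)
size-2^2 implicants → --00  -10-  1-0-
Unchecked terms (primes): --00, -10-, 00-0, 01-1, 1-0-, 10-1, 11-0
Minterm coverage:
  m2 ⊆ 00-0 [E]
  m4 ⊆ --00,-10-
  m5 ⊆ -10-,01-1
  m7 ⊆ 01-1 [E]
  m8 ⊆ --00,1-0-
  m9 ⊆ 1-0-,10-1
  m11 ⊆ 10-1 [E]
  m12 ⊆ --00,-10-,1-0-,11-0
  m13 ⊆ -10-,1-0-
  m14 ⊆ 11-0 [E]
E = {00-0, 01-1, 10-1, 11-0}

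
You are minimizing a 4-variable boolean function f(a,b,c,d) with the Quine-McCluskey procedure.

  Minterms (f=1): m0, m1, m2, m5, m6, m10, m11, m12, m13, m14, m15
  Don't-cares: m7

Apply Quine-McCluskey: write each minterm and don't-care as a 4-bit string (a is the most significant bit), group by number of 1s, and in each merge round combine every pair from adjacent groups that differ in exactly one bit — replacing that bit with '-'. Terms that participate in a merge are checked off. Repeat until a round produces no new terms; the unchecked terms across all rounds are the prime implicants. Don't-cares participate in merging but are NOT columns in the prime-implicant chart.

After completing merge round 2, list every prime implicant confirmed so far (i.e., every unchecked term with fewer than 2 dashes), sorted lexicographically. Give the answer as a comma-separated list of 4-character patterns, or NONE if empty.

Round 0: 0000✓ 0001✓ 0010✓ 0101✓ 0110✓ 0111✓ 1010✓ 1011✓ 1100✓ 1101✓ 1110✓ 1111✓
Round 1: -010✓ -101✓ -110✓ -111✓ 0-01 0-10✓ 00-0 000- 01-1✓ 011-✓ 1-10✓ 1-11✓ 101-✓ 11-0✓ 11-1✓ 110-✓ 111-✓
Round 2: --10 -1-1 -11- 1-1- 11--
PIs = {--10, -1-1, -11-, 0-01, 00-0, 000-, 1-1-, 11--}

0-01, 00-0, 000-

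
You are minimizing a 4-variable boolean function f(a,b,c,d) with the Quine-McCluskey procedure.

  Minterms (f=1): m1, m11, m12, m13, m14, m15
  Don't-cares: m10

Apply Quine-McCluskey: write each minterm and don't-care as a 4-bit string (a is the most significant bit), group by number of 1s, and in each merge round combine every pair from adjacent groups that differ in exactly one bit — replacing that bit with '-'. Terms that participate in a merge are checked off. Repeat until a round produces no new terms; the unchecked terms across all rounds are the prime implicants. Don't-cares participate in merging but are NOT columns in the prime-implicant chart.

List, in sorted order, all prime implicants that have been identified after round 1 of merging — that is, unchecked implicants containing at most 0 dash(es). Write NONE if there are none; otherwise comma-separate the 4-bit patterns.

size-2^0 implicants → 0001  1010(✓)  1011(✓)  1100(✓)  1101(✓)  1110(✓)  1111(✓)
size-2^1 implicants → 1-10(✓)  1-11(✓)  101-(✓)  11-0(✓)  11-1(✓)  110-(✓)  111-(✓)
size-2^2 implicants → 1-1-  11--
Unchecked terms (primes): 0001, 1-1-, 11--

0001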